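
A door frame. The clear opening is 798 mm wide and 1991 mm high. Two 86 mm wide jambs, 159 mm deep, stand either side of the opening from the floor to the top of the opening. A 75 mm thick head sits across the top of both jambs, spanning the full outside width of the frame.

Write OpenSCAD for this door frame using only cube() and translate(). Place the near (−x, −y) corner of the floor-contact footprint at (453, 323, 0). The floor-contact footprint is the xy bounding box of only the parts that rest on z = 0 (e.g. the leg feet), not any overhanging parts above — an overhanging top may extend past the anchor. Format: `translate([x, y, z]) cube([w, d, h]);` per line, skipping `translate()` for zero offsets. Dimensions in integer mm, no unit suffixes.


translate([453, 323, 0]) cube([86, 159, 1991]);
translate([1337, 323, 0]) cube([86, 159, 1991]);
translate([453, 323, 1991]) cube([970, 159, 75]);


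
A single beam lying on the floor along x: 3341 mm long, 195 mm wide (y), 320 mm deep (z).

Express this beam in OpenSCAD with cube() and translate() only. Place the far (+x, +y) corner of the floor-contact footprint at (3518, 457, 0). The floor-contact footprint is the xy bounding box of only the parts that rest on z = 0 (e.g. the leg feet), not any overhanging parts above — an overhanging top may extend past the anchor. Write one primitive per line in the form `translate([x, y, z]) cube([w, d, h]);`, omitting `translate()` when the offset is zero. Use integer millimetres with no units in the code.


translate([177, 262, 0]) cube([3341, 195, 320]);


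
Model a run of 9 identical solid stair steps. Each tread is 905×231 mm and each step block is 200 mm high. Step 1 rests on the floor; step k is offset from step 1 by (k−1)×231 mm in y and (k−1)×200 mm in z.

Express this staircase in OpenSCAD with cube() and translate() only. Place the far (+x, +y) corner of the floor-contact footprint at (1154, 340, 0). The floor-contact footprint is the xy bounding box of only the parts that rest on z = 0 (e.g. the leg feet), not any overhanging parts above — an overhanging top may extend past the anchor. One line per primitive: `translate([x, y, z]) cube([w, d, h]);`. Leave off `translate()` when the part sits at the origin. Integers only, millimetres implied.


translate([249, 109, 0]) cube([905, 231, 200]);
translate([249, 340, 200]) cube([905, 231, 200]);
translate([249, 571, 400]) cube([905, 231, 200]);
translate([249, 802, 600]) cube([905, 231, 200]);
translate([249, 1033, 800]) cube([905, 231, 200]);
translate([249, 1264, 1000]) cube([905, 231, 200]);
translate([249, 1495, 1200]) cube([905, 231, 200]);
translate([249, 1726, 1400]) cube([905, 231, 200]);
translate([249, 1957, 1600]) cube([905, 231, 200]);


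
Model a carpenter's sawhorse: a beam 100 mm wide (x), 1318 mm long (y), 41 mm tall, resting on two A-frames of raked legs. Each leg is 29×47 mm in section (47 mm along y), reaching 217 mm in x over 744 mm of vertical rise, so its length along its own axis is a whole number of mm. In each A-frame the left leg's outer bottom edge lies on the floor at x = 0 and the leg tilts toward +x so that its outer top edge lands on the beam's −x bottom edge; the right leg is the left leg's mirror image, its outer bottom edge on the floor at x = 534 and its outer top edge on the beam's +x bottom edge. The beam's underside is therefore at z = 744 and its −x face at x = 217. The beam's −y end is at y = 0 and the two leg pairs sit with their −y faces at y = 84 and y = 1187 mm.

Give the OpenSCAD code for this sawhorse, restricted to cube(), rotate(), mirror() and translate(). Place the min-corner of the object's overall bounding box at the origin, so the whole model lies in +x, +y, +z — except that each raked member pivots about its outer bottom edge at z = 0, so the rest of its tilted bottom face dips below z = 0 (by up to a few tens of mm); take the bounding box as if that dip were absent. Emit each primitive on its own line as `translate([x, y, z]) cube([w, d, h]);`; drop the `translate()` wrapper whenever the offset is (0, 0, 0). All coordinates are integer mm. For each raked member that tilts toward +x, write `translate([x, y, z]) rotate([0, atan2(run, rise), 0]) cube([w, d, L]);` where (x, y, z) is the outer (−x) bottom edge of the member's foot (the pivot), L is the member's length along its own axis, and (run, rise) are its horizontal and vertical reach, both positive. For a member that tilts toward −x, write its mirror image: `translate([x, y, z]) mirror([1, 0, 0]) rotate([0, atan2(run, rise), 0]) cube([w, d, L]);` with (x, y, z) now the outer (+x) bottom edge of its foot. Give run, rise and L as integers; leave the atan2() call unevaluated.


translate([217, 0, 744]) cube([100, 1318, 41]);
translate([0, 84, 0]) rotate([0, atan2(217, 744), 0]) cube([29, 47, 775]);
translate([534, 84, 0]) mirror([1, 0, 0]) rotate([0, atan2(217, 744), 0]) cube([29, 47, 775]);
translate([0, 1187, 0]) rotate([0, atan2(217, 744), 0]) cube([29, 47, 775]);
translate([534, 1187, 0]) mirror([1, 0, 0]) rotate([0, atan2(217, 744), 0]) cube([29, 47, 775]);


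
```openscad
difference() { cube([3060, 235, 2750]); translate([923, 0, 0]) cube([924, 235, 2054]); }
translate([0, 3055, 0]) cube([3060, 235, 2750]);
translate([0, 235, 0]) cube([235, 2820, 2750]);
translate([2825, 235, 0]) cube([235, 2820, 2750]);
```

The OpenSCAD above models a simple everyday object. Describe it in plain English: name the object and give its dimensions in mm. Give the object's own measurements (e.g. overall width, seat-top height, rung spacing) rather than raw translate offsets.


A single room: four walls, each 2750 mm tall and 235 mm thick, enclosing an outside footprint 3060×3290 mm (x × y), no floor or roof. The front and back walls (−y and +y sides) run the full x-width; the side walls fit between their inner faces. A door opening 924 mm wide and 2054 mm tall is cut through the front wall from the floor up, its −x edge 923 mm from the wall's −x end.


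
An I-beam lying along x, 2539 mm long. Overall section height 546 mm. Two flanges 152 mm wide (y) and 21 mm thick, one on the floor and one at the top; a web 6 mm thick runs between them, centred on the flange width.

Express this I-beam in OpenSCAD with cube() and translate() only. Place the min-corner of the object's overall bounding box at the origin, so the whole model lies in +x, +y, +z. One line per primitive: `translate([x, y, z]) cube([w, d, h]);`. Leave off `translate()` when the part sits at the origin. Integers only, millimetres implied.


cube([2539, 152, 21]);
translate([0, 73, 21]) cube([2539, 6, 504]);
translate([0, 0, 525]) cube([2539, 152, 21]);


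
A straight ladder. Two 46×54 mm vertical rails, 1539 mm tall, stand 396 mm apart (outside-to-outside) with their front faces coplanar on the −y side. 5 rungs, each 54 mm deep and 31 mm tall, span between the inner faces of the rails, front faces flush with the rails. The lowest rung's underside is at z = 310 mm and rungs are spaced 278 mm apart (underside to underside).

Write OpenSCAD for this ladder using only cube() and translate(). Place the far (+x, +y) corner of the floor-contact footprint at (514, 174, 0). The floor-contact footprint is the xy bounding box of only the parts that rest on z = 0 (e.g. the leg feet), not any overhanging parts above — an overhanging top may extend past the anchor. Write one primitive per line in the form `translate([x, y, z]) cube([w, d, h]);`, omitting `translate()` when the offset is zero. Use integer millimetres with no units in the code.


translate([118, 120, 0]) cube([46, 54, 1539]);
translate([468, 120, 0]) cube([46, 54, 1539]);
translate([164, 120, 310]) cube([304, 54, 31]);
translate([164, 120, 588]) cube([304, 54, 31]);
translate([164, 120, 866]) cube([304, 54, 31]);
translate([164, 120, 1144]) cube([304, 54, 31]);
translate([164, 120, 1422]) cube([304, 54, 31]);


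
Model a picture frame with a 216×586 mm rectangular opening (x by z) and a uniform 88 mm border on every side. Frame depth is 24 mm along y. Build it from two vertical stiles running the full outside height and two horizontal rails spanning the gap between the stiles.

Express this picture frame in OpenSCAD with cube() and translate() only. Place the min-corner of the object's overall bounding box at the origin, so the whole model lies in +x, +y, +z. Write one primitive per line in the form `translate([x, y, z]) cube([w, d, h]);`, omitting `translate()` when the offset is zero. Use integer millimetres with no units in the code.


cube([88, 24, 762]);
translate([304, 0, 0]) cube([88, 24, 762]);
translate([88, 0, 0]) cube([216, 24, 88]);
translate([88, 0, 674]) cube([216, 24, 88]);


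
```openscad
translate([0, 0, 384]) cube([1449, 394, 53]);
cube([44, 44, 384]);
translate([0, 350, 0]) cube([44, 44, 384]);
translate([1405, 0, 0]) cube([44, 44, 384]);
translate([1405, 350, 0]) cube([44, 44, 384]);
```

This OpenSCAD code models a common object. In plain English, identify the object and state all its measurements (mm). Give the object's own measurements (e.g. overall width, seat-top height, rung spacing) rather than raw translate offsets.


A bench: a 1449×394 mm seat slab, 53 mm thick, top at z = 437 mm, on four 44×44 mm square legs flush with the seat corners and standing on z = 0.


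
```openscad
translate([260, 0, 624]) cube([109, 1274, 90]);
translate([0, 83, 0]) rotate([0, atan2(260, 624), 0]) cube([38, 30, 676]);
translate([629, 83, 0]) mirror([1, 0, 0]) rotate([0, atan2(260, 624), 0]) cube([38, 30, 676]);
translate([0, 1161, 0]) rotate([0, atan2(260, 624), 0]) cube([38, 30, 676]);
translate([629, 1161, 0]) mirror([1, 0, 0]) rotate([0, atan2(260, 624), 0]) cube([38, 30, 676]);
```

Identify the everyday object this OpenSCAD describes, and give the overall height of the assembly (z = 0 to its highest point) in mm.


A sawhorse. The overall height is 714 mm.

A beam across two mirrored pairs of raked legs — a sawhorse. The beam's underside is at z = 624 (matching the legs' vertical rise in atan2(260, 624)) and the beam is 90 mm tall, so its top is at 624 + 90 = 714 mm. The raked legs top out at the beam's underside, so that is the highest point.


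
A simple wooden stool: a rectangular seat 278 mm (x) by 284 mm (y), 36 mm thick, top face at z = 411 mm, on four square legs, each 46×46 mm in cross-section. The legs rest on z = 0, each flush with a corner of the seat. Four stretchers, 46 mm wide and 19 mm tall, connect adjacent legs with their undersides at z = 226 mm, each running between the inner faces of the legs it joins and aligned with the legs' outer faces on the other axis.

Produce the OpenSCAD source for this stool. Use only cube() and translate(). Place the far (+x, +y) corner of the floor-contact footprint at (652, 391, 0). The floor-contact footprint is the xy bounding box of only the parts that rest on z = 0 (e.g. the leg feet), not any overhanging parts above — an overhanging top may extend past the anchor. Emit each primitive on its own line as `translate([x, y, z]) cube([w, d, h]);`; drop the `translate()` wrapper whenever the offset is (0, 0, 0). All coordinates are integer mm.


translate([374, 107, 375]) cube([278, 284, 36]);
translate([374, 107, 0]) cube([46, 46, 375]);
translate([606, 107, 0]) cube([46, 46, 375]);
translate([374, 345, 0]) cube([46, 46, 375]);
translate([606, 345, 0]) cube([46, 46, 375]);
translate([420, 107, 226]) cube([186, 46, 19]);
translate([420, 345, 226]) cube([186, 46, 19]);
translate([374, 153, 226]) cube([46, 192, 19]);
translate([606, 153, 226]) cube([46, 192, 19]);


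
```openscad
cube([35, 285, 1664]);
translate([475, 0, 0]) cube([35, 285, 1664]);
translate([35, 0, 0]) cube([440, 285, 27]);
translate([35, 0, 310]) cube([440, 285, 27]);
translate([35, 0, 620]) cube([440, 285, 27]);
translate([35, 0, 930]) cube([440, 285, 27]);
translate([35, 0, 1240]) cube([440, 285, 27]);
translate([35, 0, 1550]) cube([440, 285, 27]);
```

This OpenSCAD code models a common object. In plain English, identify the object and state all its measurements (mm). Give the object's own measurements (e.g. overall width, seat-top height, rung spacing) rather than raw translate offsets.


An open bookshelf. Two side panels, each 35 mm thick, 285 mm deep and 1664 mm tall, stand 510 mm apart (outside-to-outside). Between them sit 6 shelves, each 27 mm thick and 285 mm deep, spanning the full gap between the sides. The bottom shelf rests on the floor (its underside at z = 0) and the clear gap between one shelf's top and the next shelf's underside is 283 mm.


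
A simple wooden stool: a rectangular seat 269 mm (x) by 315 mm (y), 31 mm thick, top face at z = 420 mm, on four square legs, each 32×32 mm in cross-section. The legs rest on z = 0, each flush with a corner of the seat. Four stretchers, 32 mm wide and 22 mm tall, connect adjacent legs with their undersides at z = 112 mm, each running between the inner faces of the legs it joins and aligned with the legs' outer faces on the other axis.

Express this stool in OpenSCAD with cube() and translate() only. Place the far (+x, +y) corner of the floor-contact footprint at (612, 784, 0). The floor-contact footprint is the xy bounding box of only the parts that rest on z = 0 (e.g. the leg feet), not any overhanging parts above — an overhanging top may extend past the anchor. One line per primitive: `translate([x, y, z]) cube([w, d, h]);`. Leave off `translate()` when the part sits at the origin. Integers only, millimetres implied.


translate([343, 469, 389]) cube([269, 315, 31]);
translate([343, 469, 0]) cube([32, 32, 389]);
translate([580, 469, 0]) cube([32, 32, 389]);
translate([343, 752, 0]) cube([32, 32, 389]);
translate([580, 752, 0]) cube([32, 32, 389]);
translate([375, 469, 112]) cube([205, 32, 22]);
translate([375, 752, 112]) cube([205, 32, 22]);
translate([343, 501, 112]) cube([32, 251, 22]);
translate([580, 501, 112]) cube([32, 251, 22]);


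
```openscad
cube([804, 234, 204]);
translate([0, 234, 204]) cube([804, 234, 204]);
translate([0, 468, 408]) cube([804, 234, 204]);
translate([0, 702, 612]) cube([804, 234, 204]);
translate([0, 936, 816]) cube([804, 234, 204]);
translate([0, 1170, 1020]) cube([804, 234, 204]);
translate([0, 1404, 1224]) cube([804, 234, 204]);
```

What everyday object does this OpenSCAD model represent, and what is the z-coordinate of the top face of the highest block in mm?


A staircase. The total rise is 1428 mm.

7 identical blocks, each offset up and back from the previous — a staircase. Each step is 204 mm tall and there are 7 of them, so the total rise is 7 × 204 = 1428 mm.


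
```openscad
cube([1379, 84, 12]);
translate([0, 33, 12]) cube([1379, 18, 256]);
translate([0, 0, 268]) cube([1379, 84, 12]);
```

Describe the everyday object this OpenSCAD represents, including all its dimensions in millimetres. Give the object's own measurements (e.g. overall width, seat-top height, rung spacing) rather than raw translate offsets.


An I-beam lying along x, 1379 mm long. Overall section height 280 mm. Two flanges 84 mm wide (y) and 12 mm thick, one on the floor and one at the top; a web 18 mm thick runs between them, centred on the flange width.


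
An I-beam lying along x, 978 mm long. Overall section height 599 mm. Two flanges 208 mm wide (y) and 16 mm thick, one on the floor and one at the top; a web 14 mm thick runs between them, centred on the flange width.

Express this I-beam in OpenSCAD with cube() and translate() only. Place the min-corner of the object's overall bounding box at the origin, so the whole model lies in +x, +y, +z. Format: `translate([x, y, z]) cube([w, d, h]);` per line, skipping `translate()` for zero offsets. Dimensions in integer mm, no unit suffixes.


cube([978, 208, 16]);
translate([0, 97, 16]) cube([978, 14, 567]);
translate([0, 0, 583]) cube([978, 208, 16]);


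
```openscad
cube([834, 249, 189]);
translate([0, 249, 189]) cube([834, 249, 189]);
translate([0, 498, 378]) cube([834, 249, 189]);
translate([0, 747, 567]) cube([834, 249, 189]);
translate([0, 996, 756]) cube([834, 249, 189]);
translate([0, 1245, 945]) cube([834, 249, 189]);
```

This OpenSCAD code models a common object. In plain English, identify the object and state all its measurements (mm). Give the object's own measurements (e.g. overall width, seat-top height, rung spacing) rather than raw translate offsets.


A straight staircase of 6 solid steps. Each step is 834 mm wide (x), 249 mm deep (y, the going) and 189 mm tall (the rise). The first step rests on the floor; each subsequent step sits one going further in +y and one rise higher in +z, directly behind and above the previous step with no overlap.


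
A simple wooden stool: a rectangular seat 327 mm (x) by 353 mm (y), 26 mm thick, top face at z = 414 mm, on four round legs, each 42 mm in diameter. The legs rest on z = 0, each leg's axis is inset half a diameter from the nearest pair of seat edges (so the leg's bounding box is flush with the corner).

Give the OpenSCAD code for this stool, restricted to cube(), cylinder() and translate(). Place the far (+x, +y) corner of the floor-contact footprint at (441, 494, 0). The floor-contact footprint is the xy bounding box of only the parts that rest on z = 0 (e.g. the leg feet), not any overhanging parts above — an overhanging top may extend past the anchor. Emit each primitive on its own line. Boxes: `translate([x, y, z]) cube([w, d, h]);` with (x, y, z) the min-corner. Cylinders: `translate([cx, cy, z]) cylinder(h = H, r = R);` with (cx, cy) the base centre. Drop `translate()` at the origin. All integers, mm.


// leg_h = 414 - 26 = 388
translate([114, 141, 388]) cube([327, 353, 26]);
translate([135, 162, 0]) cylinder(h = 388, r = 21);
translate([420, 162, 0]) cylinder(h = 388, r = 21);
translate([135, 473, 0]) cylinder(h = 388, r = 21);
translate([420, 473, 0]) cylinder(h = 388, r = 21);


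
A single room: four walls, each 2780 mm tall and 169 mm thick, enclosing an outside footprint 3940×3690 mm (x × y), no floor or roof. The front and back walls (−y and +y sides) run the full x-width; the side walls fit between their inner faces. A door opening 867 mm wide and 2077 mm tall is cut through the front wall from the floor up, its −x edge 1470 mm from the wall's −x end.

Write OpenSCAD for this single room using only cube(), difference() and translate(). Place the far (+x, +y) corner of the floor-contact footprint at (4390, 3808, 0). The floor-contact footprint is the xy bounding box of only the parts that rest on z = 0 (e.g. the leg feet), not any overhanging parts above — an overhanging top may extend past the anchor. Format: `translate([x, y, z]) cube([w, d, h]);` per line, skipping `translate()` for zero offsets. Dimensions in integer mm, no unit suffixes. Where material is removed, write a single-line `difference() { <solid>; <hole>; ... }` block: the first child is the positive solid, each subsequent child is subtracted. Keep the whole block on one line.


difference() { translate([450, 118, 0]) cube([3940, 169, 2780]); translate([1920, 118, 0]) cube([867, 169, 2077]); }
translate([450, 3639, 0]) cube([3940, 169, 2780]);
translate([450, 287, 0]) cube([169, 3352, 2780]);
translate([4221, 287, 0]) cube([169, 3352, 2780]);


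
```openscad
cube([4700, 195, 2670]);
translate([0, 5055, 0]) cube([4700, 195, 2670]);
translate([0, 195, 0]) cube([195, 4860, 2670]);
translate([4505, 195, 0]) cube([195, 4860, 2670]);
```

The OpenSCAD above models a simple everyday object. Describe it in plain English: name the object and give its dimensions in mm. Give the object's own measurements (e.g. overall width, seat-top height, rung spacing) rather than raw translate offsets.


The wall frame of a small rectangular building: four walls, each 2670 mm tall and 195 mm thick, enclosing a footprint 4700 mm (x) by 5250 mm (y) outside-to-outside, with no floor or roof. The front and back walls (the −y and +y sides) span the full width; the two side walls fit between them.


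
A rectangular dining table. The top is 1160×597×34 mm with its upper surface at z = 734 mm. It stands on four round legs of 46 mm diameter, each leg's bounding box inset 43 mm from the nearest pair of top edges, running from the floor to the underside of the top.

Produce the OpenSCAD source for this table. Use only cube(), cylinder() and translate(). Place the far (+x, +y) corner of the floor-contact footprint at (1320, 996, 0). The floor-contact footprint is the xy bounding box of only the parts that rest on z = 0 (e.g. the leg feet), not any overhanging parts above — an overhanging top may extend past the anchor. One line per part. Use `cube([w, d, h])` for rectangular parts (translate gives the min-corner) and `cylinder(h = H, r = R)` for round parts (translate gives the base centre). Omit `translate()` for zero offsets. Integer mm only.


// leg_h = 734 - 34 = 700
translate([203, 442, 700]) cube([1160, 597, 34]);
translate([269, 508, 0]) cylinder(h = 700, r = 23);
translate([1297, 508, 0]) cylinder(h = 700, r = 23);
translate([269, 973, 0]) cylinder(h = 700, r = 23);
translate([1297, 973, 0]) cylinder(h = 700, r = 23);


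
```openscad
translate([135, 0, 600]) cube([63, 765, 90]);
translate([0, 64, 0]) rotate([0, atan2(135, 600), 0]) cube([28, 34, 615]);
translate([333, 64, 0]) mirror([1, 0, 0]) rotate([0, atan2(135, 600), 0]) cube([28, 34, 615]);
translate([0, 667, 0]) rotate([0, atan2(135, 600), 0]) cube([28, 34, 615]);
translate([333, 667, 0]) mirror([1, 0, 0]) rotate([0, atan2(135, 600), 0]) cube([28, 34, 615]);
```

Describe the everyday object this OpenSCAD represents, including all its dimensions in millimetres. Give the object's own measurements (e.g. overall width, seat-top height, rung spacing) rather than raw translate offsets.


A sawhorse. A 63×765×90 mm beam (x, y, z) sits on two A-frame leg pairs. Each pair is two raked legs of 28×34 mm section (34 mm along y) splaying symmetrically in x. Each leg rises 600 mm vertically over 135 mm of horizontal reach and is 615 mm long along its own axis. Every leg's outer bottom edge rests on the floor and its outer top edge meets a bottom edge of the beam — the left legs (tilting toward +x) meet the beam's −x bottom edge, the right legs (their mirror images, tilting toward −x) meet its +x bottom edge — so the leg tops tuck under the beam, the beam's underside is 600 mm above the floor, and the feet are 333 mm apart outside-to-outside with the beam centred between them. The two leg pairs are set in 64 mm from either end of the beam.


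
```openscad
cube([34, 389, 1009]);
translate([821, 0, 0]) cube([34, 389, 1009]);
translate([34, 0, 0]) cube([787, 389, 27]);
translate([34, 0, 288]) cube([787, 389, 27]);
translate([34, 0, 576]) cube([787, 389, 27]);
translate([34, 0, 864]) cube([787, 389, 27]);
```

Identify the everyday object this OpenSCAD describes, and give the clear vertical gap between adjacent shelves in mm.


A bookshelf. The clear shelf gap is 261 mm.

Two tall side panels with 4 horizontal boards between them — a bookshelf. The first two shelf undersides are at z = 0 and z = 288; with shelf thickness 27, the clear gap is 288 − 0 − 27 = 261 mm.


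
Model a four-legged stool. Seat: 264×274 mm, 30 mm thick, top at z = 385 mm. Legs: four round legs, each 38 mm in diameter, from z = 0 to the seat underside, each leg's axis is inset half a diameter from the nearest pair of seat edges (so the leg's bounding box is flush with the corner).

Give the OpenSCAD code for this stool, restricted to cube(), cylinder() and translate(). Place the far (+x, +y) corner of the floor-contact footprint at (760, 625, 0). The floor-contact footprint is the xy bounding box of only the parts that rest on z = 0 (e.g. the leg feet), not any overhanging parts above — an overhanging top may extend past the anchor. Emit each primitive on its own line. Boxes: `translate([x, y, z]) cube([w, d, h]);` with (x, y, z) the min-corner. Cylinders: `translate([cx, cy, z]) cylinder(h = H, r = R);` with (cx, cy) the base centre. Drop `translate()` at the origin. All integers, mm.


// leg_h = 385 - 30 = 355
translate([496, 351, 355]) cube([264, 274, 30]);
translate([515, 370, 0]) cylinder(h = 355, r = 19);
translate([741, 370, 0]) cylinder(h = 355, r = 19);
translate([515, 606, 0]) cylinder(h = 355, r = 19);
translate([741, 606, 0]) cylinder(h = 355, r = 19);


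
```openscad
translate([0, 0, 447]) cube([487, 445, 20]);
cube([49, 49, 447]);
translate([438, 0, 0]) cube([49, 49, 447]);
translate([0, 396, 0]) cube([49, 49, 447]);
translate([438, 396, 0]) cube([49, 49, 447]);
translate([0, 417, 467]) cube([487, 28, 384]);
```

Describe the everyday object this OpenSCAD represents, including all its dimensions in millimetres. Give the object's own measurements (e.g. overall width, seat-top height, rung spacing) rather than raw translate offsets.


A chair. The seat is a 487×445×20 mm slab with its top at z = 467 mm, on four 49×49 mm corner legs (flush with the seat edges, standing on z = 0). A flat backrest 28 mm thick, 384 mm tall, spans the full seat width and rises from the seat top along its +y edge, rear face flush with the rear of the seat.


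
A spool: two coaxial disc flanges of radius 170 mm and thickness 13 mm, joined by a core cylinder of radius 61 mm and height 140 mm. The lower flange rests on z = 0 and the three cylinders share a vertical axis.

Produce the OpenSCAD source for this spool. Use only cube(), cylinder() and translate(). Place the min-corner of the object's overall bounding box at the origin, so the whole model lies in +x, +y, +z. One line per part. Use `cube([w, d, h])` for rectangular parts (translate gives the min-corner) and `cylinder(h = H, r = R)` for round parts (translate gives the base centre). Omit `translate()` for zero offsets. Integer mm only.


translate([170, 170, 0]) cylinder(h = 13, r = 170);
translate([170, 170, 13]) cylinder(h = 140, r = 61);
translate([170, 170, 153]) cylinder(h = 13, r = 170);


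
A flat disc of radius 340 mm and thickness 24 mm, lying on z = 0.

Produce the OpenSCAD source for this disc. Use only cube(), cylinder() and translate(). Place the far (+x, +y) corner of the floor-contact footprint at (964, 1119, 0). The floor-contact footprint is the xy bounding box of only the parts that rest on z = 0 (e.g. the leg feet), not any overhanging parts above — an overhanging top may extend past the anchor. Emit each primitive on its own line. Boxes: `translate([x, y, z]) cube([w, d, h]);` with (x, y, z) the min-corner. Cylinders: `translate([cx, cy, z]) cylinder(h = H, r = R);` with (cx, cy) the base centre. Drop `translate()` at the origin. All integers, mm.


translate([624, 779, 0]) cylinder(h = 24, r = 340);


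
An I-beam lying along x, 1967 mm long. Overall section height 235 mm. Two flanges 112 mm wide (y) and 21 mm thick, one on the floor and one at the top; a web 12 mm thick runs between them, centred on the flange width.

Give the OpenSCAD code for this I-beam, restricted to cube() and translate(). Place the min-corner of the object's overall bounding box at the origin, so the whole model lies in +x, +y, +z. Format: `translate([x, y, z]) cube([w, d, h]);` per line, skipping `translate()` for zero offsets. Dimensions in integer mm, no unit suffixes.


cube([1967, 112, 21]);
translate([0, 50, 21]) cube([1967, 12, 193]);
translate([0, 0, 214]) cube([1967, 112, 21]);


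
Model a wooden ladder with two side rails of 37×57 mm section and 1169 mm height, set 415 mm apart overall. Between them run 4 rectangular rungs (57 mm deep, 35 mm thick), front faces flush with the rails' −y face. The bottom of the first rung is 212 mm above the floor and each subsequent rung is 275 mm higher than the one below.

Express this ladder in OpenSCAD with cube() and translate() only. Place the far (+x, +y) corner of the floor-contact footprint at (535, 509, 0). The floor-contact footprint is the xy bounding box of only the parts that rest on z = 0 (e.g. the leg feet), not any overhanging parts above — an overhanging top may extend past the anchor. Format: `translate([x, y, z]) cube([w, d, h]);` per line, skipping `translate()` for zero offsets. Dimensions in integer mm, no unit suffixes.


translate([120, 452, 0]) cube([37, 57, 1169]);
translate([498, 452, 0]) cube([37, 57, 1169]);
translate([157, 452, 212]) cube([341, 57, 35]);
translate([157, 452, 487]) cube([341, 57, 35]);
translate([157, 452, 762]) cube([341, 57, 35]);
translate([157, 452, 1037]) cube([341, 57, 35]);


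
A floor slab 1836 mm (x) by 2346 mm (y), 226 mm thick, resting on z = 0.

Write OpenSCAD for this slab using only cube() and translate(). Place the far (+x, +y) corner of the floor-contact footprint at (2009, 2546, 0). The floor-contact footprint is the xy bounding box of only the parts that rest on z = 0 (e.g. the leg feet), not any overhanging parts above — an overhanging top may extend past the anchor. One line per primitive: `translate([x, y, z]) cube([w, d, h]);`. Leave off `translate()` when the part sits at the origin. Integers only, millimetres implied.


translate([173, 200, 0]) cube([1836, 2346, 226]);


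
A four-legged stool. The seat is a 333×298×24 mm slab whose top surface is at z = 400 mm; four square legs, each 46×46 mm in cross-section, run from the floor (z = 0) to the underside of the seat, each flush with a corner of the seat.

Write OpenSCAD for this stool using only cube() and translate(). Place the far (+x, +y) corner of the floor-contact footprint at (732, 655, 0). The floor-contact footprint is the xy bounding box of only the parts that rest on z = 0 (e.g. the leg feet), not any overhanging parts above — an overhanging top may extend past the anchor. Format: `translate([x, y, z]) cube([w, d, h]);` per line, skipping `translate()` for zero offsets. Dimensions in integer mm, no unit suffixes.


translate([399, 357, 376]) cube([333, 298, 24]);
translate([399, 357, 0]) cube([46, 46, 376]);
translate([686, 357, 0]) cube([46, 46, 376]);
translate([399, 609, 0]) cube([46, 46, 376]);
translate([686, 609, 0]) cube([46, 46, 376]);


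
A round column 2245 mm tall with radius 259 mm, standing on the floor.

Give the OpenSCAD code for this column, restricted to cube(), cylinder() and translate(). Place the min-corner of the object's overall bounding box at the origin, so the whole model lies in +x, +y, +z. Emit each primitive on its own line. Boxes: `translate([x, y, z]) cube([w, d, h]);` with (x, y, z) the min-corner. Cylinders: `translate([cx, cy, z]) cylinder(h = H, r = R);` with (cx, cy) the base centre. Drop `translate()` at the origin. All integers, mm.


translate([259, 259, 0]) cylinder(h = 2245, r = 259);


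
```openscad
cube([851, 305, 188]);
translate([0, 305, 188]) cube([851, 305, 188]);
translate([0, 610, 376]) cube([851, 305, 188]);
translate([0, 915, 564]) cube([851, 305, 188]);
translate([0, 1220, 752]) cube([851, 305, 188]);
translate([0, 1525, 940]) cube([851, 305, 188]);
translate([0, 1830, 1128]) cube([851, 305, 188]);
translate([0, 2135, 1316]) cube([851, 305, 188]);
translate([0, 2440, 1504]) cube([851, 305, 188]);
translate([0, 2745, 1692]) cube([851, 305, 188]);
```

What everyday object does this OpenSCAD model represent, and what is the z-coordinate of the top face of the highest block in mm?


A staircase. The total rise is 1880 mm.

10 identical blocks, each offset up and back from the previous — a staircase. Each step is 188 mm tall and there are 10 of them, so the total rise is 10 × 188 = 1880 mm.


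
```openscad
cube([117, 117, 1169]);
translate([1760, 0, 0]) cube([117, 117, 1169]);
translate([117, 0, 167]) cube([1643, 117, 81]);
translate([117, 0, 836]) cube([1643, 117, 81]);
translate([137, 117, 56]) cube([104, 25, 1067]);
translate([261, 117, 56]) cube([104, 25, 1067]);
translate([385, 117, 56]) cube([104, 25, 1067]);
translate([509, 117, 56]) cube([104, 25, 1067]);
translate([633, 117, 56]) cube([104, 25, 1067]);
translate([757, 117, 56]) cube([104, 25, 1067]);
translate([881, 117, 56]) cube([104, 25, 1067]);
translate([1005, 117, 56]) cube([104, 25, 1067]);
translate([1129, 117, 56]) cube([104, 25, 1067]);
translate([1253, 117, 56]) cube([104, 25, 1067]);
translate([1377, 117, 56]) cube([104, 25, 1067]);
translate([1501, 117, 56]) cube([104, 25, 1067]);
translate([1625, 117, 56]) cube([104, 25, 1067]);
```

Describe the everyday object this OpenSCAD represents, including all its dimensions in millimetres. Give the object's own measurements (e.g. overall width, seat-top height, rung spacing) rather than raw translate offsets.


A fence section. Two 117×117 mm posts, 1169 mm tall, stand on the floor with a clear span of 1643 mm between their inner faces. Two horizontal rails of 117×81 mm section span the gap between the posts with their undersides at z = 167 mm and z = 836 mm, flush with the posts' −y face. 13 pickets, each 104 mm wide, 25 mm thick and 1067 mm tall, are fixed to the +y face of the rails with their bottoms at z = 56 mm, spaced across the span with a 20 mm gap after the −x post and between neighbouring pickets, with 31 mm left before the +x post.


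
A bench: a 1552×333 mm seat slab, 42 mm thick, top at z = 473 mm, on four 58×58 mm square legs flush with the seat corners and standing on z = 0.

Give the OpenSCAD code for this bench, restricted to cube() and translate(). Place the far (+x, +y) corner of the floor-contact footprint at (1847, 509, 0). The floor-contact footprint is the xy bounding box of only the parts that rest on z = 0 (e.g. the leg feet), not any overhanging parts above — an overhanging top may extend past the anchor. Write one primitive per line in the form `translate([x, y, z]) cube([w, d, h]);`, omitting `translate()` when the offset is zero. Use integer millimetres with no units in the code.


translate([295, 176, 431]) cube([1552, 333, 42]);
translate([295, 176, 0]) cube([58, 58, 431]);
translate([295, 451, 0]) cube([58, 58, 431]);
translate([1789, 176, 0]) cube([58, 58, 431]);
translate([1789, 451, 0]) cube([58, 58, 431]);


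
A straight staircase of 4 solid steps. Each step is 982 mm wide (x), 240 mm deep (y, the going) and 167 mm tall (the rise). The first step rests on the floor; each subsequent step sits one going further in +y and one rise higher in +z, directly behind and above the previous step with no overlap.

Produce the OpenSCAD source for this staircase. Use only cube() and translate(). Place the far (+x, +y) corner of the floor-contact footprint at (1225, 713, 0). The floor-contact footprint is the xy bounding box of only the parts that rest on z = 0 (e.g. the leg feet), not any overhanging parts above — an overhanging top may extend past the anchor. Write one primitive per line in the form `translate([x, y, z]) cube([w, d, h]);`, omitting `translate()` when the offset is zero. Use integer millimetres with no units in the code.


translate([243, 473, 0]) cube([982, 240, 167]);
translate([243, 713, 167]) cube([982, 240, 167]);
translate([243, 953, 334]) cube([982, 240, 167]);
translate([243, 1193, 501]) cube([982, 240, 167]);


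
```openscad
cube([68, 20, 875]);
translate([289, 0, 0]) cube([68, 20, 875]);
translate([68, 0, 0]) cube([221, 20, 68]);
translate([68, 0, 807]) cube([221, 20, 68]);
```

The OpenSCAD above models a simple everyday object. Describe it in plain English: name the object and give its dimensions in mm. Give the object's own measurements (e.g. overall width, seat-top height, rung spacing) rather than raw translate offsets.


A rectangular picture frame lying in the x–z plane (depth along y). The opening is 221 mm wide (x) by 739 mm tall (z), surrounded by a border 68 mm wide on all four sides. The frame is 20 mm deep and is made of two full-height vertical stiles with two horizontal rails fitted between them.


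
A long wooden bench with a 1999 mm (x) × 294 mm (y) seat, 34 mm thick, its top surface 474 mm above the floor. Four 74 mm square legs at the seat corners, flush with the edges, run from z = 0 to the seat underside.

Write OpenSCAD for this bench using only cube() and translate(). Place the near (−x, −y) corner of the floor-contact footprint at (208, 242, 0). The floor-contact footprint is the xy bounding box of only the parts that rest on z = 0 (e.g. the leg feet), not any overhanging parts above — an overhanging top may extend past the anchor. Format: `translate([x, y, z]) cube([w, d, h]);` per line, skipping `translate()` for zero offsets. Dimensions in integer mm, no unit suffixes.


translate([208, 242, 440]) cube([1999, 294, 34]);
translate([208, 242, 0]) cube([74, 74, 440]);
translate([208, 462, 0]) cube([74, 74, 440]);
translate([2133, 242, 0]) cube([74, 74, 440]);
translate([2133, 462, 0]) cube([74, 74, 440]);


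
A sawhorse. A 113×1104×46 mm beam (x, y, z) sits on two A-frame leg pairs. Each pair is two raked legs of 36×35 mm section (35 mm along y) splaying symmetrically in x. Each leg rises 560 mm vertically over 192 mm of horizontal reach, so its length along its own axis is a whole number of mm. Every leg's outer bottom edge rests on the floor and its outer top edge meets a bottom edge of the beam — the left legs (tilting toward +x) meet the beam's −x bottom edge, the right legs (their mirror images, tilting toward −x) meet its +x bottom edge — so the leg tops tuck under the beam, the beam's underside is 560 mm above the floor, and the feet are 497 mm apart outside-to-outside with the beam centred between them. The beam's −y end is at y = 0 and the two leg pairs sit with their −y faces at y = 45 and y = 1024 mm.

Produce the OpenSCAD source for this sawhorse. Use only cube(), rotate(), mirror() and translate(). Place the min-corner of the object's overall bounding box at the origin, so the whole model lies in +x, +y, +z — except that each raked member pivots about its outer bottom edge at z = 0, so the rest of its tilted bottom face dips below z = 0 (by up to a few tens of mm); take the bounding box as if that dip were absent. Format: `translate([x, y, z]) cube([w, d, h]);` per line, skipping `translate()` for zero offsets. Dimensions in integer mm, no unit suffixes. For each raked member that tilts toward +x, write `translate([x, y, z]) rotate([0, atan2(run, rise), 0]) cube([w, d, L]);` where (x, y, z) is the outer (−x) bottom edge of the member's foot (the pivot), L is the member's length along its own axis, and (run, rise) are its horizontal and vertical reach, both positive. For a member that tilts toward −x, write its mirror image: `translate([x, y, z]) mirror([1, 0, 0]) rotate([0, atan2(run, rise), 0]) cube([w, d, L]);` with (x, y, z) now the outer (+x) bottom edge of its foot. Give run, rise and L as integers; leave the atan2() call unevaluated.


translate([192, 0, 560]) cube([113, 1104, 46]);
translate([0, 45, 0]) rotate([0, atan2(192, 560), 0]) cube([36, 35, 592]);
translate([497, 45, 0]) mirror([1, 0, 0]) rotate([0, atan2(192, 560), 0]) cube([36, 35, 592]);
translate([0, 1024, 0]) rotate([0, atan2(192, 560), 0]) cube([36, 35, 592]);
translate([497, 1024, 0]) mirror([1, 0, 0]) rotate([0, atan2(192, 560), 0]) cube([36, 35, 592]);


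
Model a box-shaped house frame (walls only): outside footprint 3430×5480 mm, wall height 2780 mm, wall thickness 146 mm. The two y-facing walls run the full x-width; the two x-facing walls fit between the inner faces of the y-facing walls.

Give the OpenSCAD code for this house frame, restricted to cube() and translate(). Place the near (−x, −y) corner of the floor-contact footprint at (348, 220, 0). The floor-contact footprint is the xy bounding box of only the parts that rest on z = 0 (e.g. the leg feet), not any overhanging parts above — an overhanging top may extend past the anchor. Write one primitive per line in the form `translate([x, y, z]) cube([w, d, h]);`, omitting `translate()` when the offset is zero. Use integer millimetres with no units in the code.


translate([348, 220, 0]) cube([3430, 146, 2780]);
translate([348, 5554, 0]) cube([3430, 146, 2780]);
translate([348, 366, 0]) cube([146, 5188, 2780]);
translate([3632, 366, 0]) cube([146, 5188, 2780]);


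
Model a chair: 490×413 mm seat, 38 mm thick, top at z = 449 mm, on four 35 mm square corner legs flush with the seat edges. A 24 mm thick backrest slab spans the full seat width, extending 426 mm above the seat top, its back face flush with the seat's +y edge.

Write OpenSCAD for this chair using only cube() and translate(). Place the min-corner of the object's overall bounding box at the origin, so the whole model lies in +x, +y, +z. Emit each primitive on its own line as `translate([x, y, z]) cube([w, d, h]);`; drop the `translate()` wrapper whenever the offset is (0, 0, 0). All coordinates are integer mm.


translate([0, 0, 411]) cube([490, 413, 38]);
cube([35, 35, 411]);
translate([455, 0, 0]) cube([35, 35, 411]);
translate([0, 378, 0]) cube([35, 35, 411]);
translate([455, 378, 0]) cube([35, 35, 411]);
translate([0, 389, 449]) cube([490, 24, 426]);
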